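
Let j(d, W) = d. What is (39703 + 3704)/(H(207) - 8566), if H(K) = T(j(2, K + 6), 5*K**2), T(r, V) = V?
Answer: 43407/205679 ≈ 0.21104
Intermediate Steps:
H(K) = 5*K**2
(39703 + 3704)/(H(207) - 8566) = (39703 + 3704)/(5*207**2 - 8566) = 43407/(5*42849 - 8566) = 43407/(214245 - 8566) = 43407/205679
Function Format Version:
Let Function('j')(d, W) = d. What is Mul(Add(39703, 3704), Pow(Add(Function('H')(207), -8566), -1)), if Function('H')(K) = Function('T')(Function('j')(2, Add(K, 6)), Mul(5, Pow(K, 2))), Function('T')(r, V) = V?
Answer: Rational(43407, 205679) ≈ 0.21104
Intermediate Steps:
Function('H')(K) = Mul(5, Pow(K, 2))
Mul(Add(39703, 3704), Pow(Add(Function('H')(207), -8566), -1)) = Mul(Add(39703, 3704), Pow(Add(Mul(5, Pow(207, 2)), -8566), -1)) = Mul(43407, Pow(Add(Mul(5, 42849), -8566), -1)) = Mul(43407, Pow(Add(214245, -8566), -1)) = Mul(43407, Pow(205679, -1)) = Mul(43407, Rational(1, 205679)) = Rational(43407, 205679)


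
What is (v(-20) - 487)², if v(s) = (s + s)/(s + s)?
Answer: 236196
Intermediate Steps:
v(s) = 1 (v(s) = (2*s)/((2*s)) = (2*s)*(1/(2*s)) = 1)
(v(-20) - 487)² = (1 - 487)² = (-486)² = 236196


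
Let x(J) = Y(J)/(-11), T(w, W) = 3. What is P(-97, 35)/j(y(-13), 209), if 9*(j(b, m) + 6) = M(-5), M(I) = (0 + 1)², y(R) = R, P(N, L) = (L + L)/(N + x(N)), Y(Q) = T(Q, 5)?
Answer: 693/5671 ≈ 0.12220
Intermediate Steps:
Y(Q) = 3
x(J) = -3/11 (x(J) = 3/(-11) = 3*(-1/11) = -3/11)
P(N, L) = 2*L/(-3/11 + N) (P(N, L) = (L + L)/(N - 3/11) = (2*L)/(-3/11 + N) = 2*L/(-3/11 + N))
M(I) = 1 (M(I) = 1² = 1)
j(b, m) = -53/9 (j(b, m) = -6 + (⅑)*1 = -6 + ⅑ = -53/9)
P(-97, 35)/j(y(-13), 209) = (22*35/(-3 + 11*(-97)))/(-53/9) = (22*35/(-3 - 1067))*(-9/53) = (22*35/(-1070))*(-9/53) = (22*35*(-1/1070))*(-9/53) = -77/107*(-9/53) = 693/5671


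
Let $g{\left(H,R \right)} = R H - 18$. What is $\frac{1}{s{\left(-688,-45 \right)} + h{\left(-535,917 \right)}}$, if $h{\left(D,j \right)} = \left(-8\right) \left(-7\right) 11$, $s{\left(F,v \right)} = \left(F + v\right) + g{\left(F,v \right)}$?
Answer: $\frac{1}{30825} \approx 3.2441 \cdot 10^{-5}$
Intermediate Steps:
$g{\left(H,R \right)} = -18 + H R$ ($g{\left(H,R \right)} = H R - 18 = -18 + H R$)
$s{\left(F,v \right)} = -18 + F + v + F v$ ($s{\left(F,v \right)} = \left(F + v\right) + \left(-18 + F v\right) = -18 + F + v + F v$)
$h{\left(D,j \right)} = 616$ ($h{\left(D,j \right)} = 56 \cdot 11 = 616$)
$\frac{1}{s{\left(-688,-45 \right)} + h{\left(-535,917 \right)}} = \frac{1}{\left(-18 - 688 - 45 - -30960\right) + 616} = \frac{1}{\left(-18 - 688 - 45 + 30960\right) + 616} = \frac{1}{30209 + 616} = \frac{1}{30825}$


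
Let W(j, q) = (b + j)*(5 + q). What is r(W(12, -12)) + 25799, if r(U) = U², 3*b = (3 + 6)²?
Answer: 100328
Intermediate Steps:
b = 27 (b = (3 + 6)²/3 = (⅓)*9² = (⅓)*81 = 27)
W(j, q) = (5 + q)*(27 + j) (W(j, q) = (27 + j)*(5 + q) = (5 + q)*(27 + j))
r(W(12, -12)) + 25799 = (135 + 5*12 + 27*(-12) + 12*(-12))² + 25799 = (135 + 60 - 324 - 144)² + 25799 = (-273)² + 25799 = 74529 + 25799 = 100328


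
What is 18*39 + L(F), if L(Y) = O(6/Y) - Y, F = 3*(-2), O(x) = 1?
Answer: 709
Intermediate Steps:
F = -6
L(Y) = 1 - Y
18*39 + L(F) = 18*39 + (1 - 1*(-6)) = 702 + (1 + 6) = 702 + 7 = 709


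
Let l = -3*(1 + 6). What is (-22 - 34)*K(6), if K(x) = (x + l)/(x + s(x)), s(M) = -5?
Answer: 840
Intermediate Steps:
l = -21 (l = -3*7 = -21)
K(x) = (-21 + x)/(-5 + x) (K(x) = (x - 21)/(x - 5) = (-21 + x)/(-5 + x))
(-22 - 34)*K(6) = (-22 - 34)*((-21 + 6)/(-5 + 6)) = -56*(-15)/1 = -56*(-15) = 840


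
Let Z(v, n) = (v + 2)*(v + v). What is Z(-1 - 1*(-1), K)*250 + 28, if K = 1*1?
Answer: 28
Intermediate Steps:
K = 1
Z(v, n) = 2*v*(2 + v) (Z(v, n) = (2 + v)*(2*v) = 2*v*(2 + v))
Z(-1 - 1*(-1), K)*250 + 28 = (2*(-1 - 1*(-1))*(2 + (-1 - 1*(-1))))*250 + 28 = (2*(-1 + 1)*(2 + (-1 + 1)))*250 + 28 = (2*0*(2 + 0))*250 + 28 = (2*0*2)*250 + 28 = 0*250 + 28 = 0 + 28 = 28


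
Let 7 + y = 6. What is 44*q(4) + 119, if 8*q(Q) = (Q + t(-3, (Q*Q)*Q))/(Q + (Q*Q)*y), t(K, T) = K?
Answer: 2845/24 ≈ 118.54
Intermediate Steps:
y = -1 (y = -7 + 6 = -1)
q(Q) = (-3 + Q)/(8*(Q - Q²)) (q(Q) = ((Q - 3)/(Q + (Q*Q)*(-1)))/8 = ((-3 + Q)/(Q + Q²*(-1)))/8 = ((-3 + Q)/(Q - Q²))/8 = (-3 + Q)/(8*(Q - Q²)))
44*q(4) + 119 = 44*((⅛)*(-3 + 4)/(4*(1 - 1*4))) + 119 = 44*((⅛)*(¼)*1/(1 - 4)) + 119 = 44*((⅛)*(¼)*1/(-3)) + 119 = 44*((⅛)*(¼)*(-⅓)*1) + 119 = 44*(-1/96) + 119 = -11/24 + 119 = 2845/24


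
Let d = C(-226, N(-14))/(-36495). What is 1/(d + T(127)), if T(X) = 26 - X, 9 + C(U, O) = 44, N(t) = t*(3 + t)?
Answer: -7299/737206 ≈ -0.0099009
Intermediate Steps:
C(U, O) = 35 (C(U, O) = -9 + 44 = 35)
d = -7/7299 (d = 35/(-36495) = 35*(-1/36495) = -7/7299 ≈ -0.00095904)
1/(d + T(127)) = 1/(-7/7299 + (26 - 1*127)) = 1/(-7/7299 + (26 - 127)) = 1/(-7/7299 - 101) = 1/(-737206/7299) = -7299/737206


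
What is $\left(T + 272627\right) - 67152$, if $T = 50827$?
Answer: $256302$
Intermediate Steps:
$\left(T + 272627\right) - 67152 = \left(50827 + 272627\right) - 67152 = 323454 - 67152 = 256302$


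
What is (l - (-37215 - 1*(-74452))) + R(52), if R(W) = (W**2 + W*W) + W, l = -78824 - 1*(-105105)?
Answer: -5496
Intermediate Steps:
l = 26281 (l = -78824 + 105105 = 26281)
R(W) = W + 2*W**2 (R(W) = (W**2 + W**2) + W = 2*W**2 + W = W + 2*W**2)
(l - (-37215 - 1*(-74452))) + R(52) = (26281 - (-37215 - 1*(-74452))) + 52*(1 + 2*52) = (26281 - (-37215 + 74452)) + 52*(1 + 104) = (26281 - 1*37237) + 52*105 = (26281 - 37237) + 5460 = -10956 + 5460 = -5496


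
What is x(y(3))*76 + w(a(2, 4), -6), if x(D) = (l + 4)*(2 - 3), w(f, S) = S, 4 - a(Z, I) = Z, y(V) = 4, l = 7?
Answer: -842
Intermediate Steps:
a(Z, I) = 4 - Z
x(D) = -11 (x(D) = (7 + 4)*(2 - 3) = 11*(-1) = -11)
x(y(3))*76 + w(a(2, 4), -6) = -11*76 - 6 = -836 - 6 = -842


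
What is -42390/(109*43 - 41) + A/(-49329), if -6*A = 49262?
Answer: -3079366652/343773801 ≈ -8.9575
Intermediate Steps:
A = -24631/3 (A = -⅙*49262 = -24631/3 ≈ -8210.3)
-42390/(109*43 - 41) + A/(-49329) = -42390/(109*43 - 41) - 24631/3/(-49329) = -42390/(4687 - 41) - 24631/3*(-1/49329) = -42390/4646 + 24631/147987 = -42390*1/4646 + 24631/147987 = -21195/2323 + 24631/147987 = -3079366652/343773801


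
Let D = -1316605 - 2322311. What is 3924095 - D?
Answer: 7563011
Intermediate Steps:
D = -3638916
3924095 - D = 3924095 - 1*(-3638916) = 3924095 + 3638916 = 7563011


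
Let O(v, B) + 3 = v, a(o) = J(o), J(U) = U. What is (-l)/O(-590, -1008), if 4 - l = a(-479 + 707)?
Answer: -224/593 ≈ -0.37774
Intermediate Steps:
a(o) = o
l = -224 (l = 4 - (-479 + 707) = 4 - 1*228 = 4 - 228 = -224)
O(v, B) = -3 + v
(-l)/O(-590, -1008) = (-1*(-224))/(-3 - 590) = 224/(-593) = 224*(-1/593) = -224/593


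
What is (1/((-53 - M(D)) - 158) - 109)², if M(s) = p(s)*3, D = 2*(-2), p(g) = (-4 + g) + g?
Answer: 363893776/30625 ≈ 11882.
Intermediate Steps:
p(g) = -4 + 2*g
D = -4
M(s) = -12 + 6*s (M(s) = (-4 + 2*s)*3 = -12 + 6*s)
(1/((-53 - M(D)) - 158) - 109)² = (1/((-53 - (-12 + 6*(-4))) - 158) - 109)² = (1/((-53 - (-12 - 24)) - 158) - 109)² = (1/((-53 - 1*(-36)) - 158) - 109)² = (1/((-53 + 36) - 158) - 109)² = (1/(-17 - 158) - 109)² = (1/(-175) - 109)² = (-1/175 - 109)² = (-19076/175)² = 363893776/30625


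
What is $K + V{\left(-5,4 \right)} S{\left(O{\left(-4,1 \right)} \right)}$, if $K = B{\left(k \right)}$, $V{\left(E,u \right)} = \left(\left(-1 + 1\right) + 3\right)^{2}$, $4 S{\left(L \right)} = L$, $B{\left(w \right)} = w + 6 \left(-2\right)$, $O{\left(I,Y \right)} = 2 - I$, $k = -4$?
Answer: $- \frac{5}{2} \approx -2.5$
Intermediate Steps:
$B{\left(w \right)} = -12 + w$ ($B{\left(w \right)} = w - 12 = -12 + w$)
$S{\left(L \right)} = \frac{L}{4}$
$V{\left(E,u \right)} = 9$ ($V{\left(E,u \right)} = \left(0 + 3\right)^{2} = 3^{2} = 9$)
$K = -16$ ($K = -12 - 4 = -16$)
$K + V{\left(-5,4 \right)} S{\left(O{\left(-4,1 \right)} \right)} = -16 + 9 \frac{2 - -4}{4} = -16 + 9 \frac{2 + 4}{4} = -16 + 9 \cdot \frac{1}{4} \cdot 6 = -16 + 9 \cdot \frac{3}{2} = -16 + \frac{27}{2} = - \frac{5}{2}$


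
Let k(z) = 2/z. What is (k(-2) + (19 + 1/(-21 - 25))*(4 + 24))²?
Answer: 148815601/529 ≈ 2.8132e+5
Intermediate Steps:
(k(-2) + (19 + 1/(-21 - 25))*(4 + 24))² = (2/(-2) + (19 + 1/(-21 - 25))*(4 + 24))² = (2*(-½) + (19 + 1/(-46))*28)² = (-1 + (19 - 1/46)*28)² = (-1 + (873/46)*28)² = (-1 + 12222/23)² = (12199/23)² = 148815601/529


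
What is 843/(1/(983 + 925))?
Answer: 1608444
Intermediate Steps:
843/(1/(983 + 925)) = 843/(1/1908) = 843*1908 = 1608444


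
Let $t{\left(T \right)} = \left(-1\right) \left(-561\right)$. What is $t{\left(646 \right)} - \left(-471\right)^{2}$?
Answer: $-221280$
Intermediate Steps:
$t{\left(T \right)} = 561$
$t{\left(646 \right)} - \left(-471\right)^{2} = 561 - \left(-471\right)^{2} = 561 - 221841 = -221280$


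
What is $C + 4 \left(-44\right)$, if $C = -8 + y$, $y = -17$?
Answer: $-201$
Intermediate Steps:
$C = -25$ ($C = -8 - 17 = -25$)
$C + 4 \left(-44\right) = -25 + 4 \left(-44\right) = -25 - 176 = -201$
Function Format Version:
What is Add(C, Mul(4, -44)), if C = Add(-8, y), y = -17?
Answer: -201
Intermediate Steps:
C = -25 (C = Add(-8, -17) = -25)
Add(C, Mul(4, -44)) = Add(-25, Mul(4, -44)) = Add(-25, -176) = -201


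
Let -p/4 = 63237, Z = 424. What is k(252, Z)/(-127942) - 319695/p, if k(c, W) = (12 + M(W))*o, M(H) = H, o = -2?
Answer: 6853831391/5393778836 ≈ 1.2707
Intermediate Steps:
p = -252948 (p = -4*63237 = -252948)
k(c, W) = -24 - 2*W (k(c, W) = (12 + W)*(-2) = -24 - 2*W)
k(252, Z)/(-127942) - 319695/p = (-24 - 2*424)/(-127942) - 319695/(-252948) = (-24 - 848)*(-1/127942) - 319695*(-1/252948) = -872*(-1/127942) + 106565/84316 = 436/63971 + 106565/84316 = 6853831391/5393778836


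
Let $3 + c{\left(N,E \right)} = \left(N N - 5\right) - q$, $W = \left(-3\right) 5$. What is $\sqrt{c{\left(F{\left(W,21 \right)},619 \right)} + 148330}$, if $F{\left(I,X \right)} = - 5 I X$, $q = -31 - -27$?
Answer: $\sqrt{2628951} \approx 1621.4$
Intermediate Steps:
$q = -4$ ($q = -31 + 27 = -4$)
$W = -15$
$F{\left(I,X \right)} = - 5 I X$
$c{\left(N,E \right)} = -4 + N^{2}$ ($c{\left(N,E \right)} = -3 + \left(\left(N N - 5\right) - -4\right) = -3 + \left(\left(N^{2} - 5\right) + 4\right) = -3 + \left(\left(-5 + N^{2}\right) + 4\right) = -3 + \left(-1 + N^{2}\right) = -4 + N^{2}$)
$\sqrt{c{\left(F{\left(W,21 \right)},619 \right)} + 148330} = \sqrt{\left(-4 + \left(\left(-5\right) \left(-15\right) 21\right)^{2}\right) + 148330} = \sqrt{\left(-4 + 1575^{2}\right) + 148330} = \sqrt{\left(-4 + 2480625\right) + 148330} = \sqrt{2480621 + 148330} = \sqrt{2628951}$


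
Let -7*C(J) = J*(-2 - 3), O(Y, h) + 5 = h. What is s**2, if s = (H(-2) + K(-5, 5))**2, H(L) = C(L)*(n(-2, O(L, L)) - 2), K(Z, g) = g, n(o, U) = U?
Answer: 244140625/2401 ≈ 1.0168e+5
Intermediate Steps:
O(Y, h) = -5 + h
C(J) = 5*J/7 (C(J) = -J*(-2 - 3)/7 = -J*(-5)/7 = -(-5)*J/7 = 5*J/7)
H(L) = 5*L*(-7 + L)/7 (H(L) = (5*L/7)*((-5 + L) - 2) = (5*L/7)*(-7 + L) = 5*L*(-7 + L)/7)
s = 15625/49 (s = ((5/7)*(-2)*(-7 - 2) + 5)**2 = ((5/7)*(-2)*(-9) + 5)**2 = (90/7 + 5)**2 = (125/7)**2 = 15625/49 ≈ 318.88)
s**2 = (15625/49)**2 = 244140625/2401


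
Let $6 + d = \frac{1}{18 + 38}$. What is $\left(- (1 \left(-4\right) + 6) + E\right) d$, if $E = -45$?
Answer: $\frac{15745}{56} \approx 281.16$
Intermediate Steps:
$d = - \frac{335}{56}$ ($d = -6 + \frac{1}{18 + 38} = -6 + \frac{1}{56} = - \frac{335}{56} \approx -5.9821$)
$\left(- (1 \left(-4\right) + 6) + E\right) d = \left(- (1 \left(-4\right) + 6) - 45\right) \left(- \frac{335}{56}\right) = \left(- (-4 + 6) - 45\right) \left(- \frac{335}{56}\right) = \left(\left(-1\right) 2 - 45\right) \left(- \frac{335}{56}\right) = \left(-2 - 45\right) \left(- \frac{335}{56}\right) = \left(-47\right) \left(- \frac{335}{56}\right) = \frac{15745}{56}$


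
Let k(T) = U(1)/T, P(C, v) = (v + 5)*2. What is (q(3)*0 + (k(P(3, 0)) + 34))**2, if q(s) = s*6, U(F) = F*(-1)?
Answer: 114921/100 ≈ 1149.2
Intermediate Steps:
U(F) = -F
P(C, v) = 10 + 2*v (P(C, v) = (5 + v)*2 = 10 + 2*v)
k(T) = -1/T (k(T) = (-1*1)/T = -1/T)
q(s) = 6*s
(q(3)*0 + (k(P(3, 0)) + 34))**2 = ((6*3)*0 + (-1/(10 + 2*0) + 34))**2 = (18*0 + (-1/(10 + 0) + 34))**2 = (0 + (-1/10 + 34))**2 = (0 + 339/10)**2 = (339/10)**2 = 114921/100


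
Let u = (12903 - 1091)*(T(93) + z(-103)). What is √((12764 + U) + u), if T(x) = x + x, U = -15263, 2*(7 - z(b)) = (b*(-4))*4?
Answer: I*√7455871 ≈ 2730.5*I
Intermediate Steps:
z(b) = 7 + 8*b (z(b) = 7 - b*(-4)*4/2 = 7 - (-4*b)*4/2 = 7 - (-8)*b = 7 + 8*b)
T(x) = 2*x
u = -7453372 (u = (12903 - 1091)*(2*93 + (7 + 8*(-103))) = 11812*(186 + (7 - 824)) = 11812*(186 - 817) = 11812*(-631) = -7453372)
√((12764 + U) + u) = √((12764 - 15263) - 7453372) = √(-2499 - 7453372) = √(-7455871) = I*√7455871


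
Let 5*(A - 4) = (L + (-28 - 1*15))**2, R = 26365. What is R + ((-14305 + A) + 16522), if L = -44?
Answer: 150499/5 ≈ 30100.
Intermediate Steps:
A = 7589/5 (A = 4 + (-44 + (-28 - 1*15))**2/5 = 4 + (-44 + (-28 - 15))**2/5 = 4 + (-44 - 43)**2/5 = 4 + (1/5)*(-87)**2 = 4 + (1/5)*7569 = 4 + 7569/5 = 7589/5 ≈ 1517.8)
R + ((-14305 + A) + 16522) = 26365 + ((-14305 + 7589/5) + 16522) = 26365 + (-63936/5 + 16522) = 26365 + 18674/5 = 150499/5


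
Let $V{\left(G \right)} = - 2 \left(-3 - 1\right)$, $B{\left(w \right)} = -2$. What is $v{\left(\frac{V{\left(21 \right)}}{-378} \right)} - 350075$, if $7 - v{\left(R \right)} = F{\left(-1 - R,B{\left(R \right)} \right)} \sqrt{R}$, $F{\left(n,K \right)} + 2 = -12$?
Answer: $-350068 + \frac{4 i \sqrt{21}}{9} \approx -3.5007 \cdot 10^{5} + 2.0367 i$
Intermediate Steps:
$V{\left(G \right)} = 8$ ($V{\left(G \right)} = \left(-2\right) \left(-4\right) = 8$)
$F{\left(n,K \right)} = -14$ ($F{\left(n,K \right)} = -2 - 12 = -14$)
$v{\left(R \right)} = 7 + 14 \sqrt{R}$ ($v{\left(R \right)} = 7 - - 14 \sqrt{R} = 7 + 14 \sqrt{R}$)
$v{\left(\frac{V{\left(21 \right)}}{-378} \right)} - 350075 = \left(7 + 14 \sqrt{\frac{8}{-378}}\right) - 350075 = \left(7 + 14 \sqrt{8 \left(- \frac{1}{378}\right)}\right) - 350075 = \left(7 + 14 \sqrt{- \frac{4}{189}}\right) - 350075 = \left(7 + 14 \frac{2 i \sqrt{21}}{63}\right) - 350075 = \left(7 + \frac{4 i \sqrt{21}}{9}\right) - 350075 = -350068 + \frac{4 i \sqrt{21}}{9}$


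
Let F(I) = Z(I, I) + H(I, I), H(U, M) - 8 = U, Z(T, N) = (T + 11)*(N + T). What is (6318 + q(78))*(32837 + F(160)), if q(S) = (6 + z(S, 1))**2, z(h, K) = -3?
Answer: 555036075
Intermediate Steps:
Z(T, N) = (11 + T)*(N + T)
H(U, M) = 8 + U
F(I) = 8 + 2*I**2 + 23*I (F(I) = (I**2 + 11*I + 11*I + I*I) + (8 + I) = (I**2 + 11*I + 11*I + I**2) + (8 + I) = (2*I**2 + 22*I) + (8 + I) = 8 + 2*I**2 + 23*I)
q(S) = 9 (q(S) = (6 - 3)**2 = 3**2 = 9)
(6318 + q(78))*(32837 + F(160)) = (6318 + 9)*(32837 + (8 + 2*160**2 + 23*160)) = 6327*(32837 + (8 + 2*25600 + 3680)) = 6327*(32837 + (8 + 51200 + 3680)) = 6327*(32837 + 54888) = 6327*87725 = 555036075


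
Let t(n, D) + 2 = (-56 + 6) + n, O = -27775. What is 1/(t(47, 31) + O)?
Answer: -1/27780 ≈ -3.5997e-5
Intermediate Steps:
t(n, D) = -52 + n (t(n, D) = -2 + ((-56 + 6) + n) = -2 + (-50 + n) = -52 + n)
1/(t(47, 31) + O) = 1/((-52 + 47) - 27775) = 1/(-5 - 27775) = 1/(-27780) = -1/27780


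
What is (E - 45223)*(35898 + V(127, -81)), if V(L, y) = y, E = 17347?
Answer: -998434692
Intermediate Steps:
(E - 45223)*(35898 + V(127, -81)) = (17347 - 45223)*(35898 - 81) = -27876*35817 = -998434692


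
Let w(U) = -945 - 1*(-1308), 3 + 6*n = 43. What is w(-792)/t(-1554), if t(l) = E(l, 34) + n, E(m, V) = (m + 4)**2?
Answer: 1089/7207520 ≈ 0.00015109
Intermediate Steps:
E(m, V) = (4 + m)**2
n = 20/3 (n = -1/2 + (1/6)*43 = -1/2 + 43/6 = 20/3 ≈ 6.6667)
t(l) = 20/3 + (4 + l)**2 (t(l) = (4 + l)**2 + 20/3 = 20/3 + (4 + l)**2)
w(U) = 363 (w(U) = -945 + 1308 = 363)
w(-792)/t(-1554) = 363/(20/3 + (4 - 1554)**2) = 363/(20/3 + (-1550)**2) = 363/(20/3 + 2402500) = 363/(7207520/3) = 363*(3/7207520) = 1089/7207520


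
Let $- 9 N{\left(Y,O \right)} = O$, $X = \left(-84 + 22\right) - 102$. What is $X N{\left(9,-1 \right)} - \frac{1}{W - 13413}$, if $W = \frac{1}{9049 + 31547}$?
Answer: $- \frac{89299954744}{4900627323} \approx -18.222$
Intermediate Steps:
$W = \frac{1}{40596} \approx 2.4633 \cdot 10^{-5}$
$X = -164$ ($X = -62 - 102 = -164$)
$N{\left(Y,O \right)} = - \frac{O}{9}$
$X N{\left(9,-1 \right)} - \frac{1}{W - 13413} = - 164 \left(\left(- \frac{1}{9}\right) \left(-1\right)\right) - \frac{1}{\frac{1}{40596} - 13413} = \left(-164\right) \frac{1}{9} - \frac{1}{- \frac{544514147}{40596}} = - \frac{164}{9} - - \frac{40596}{544514147} = - \frac{164}{9} + \frac{40596}{544514147} = - \frac{89299954744}{4900627323}$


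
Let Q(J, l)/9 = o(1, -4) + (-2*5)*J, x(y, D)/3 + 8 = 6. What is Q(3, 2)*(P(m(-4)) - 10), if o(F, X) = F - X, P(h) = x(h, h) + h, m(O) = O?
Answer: 4500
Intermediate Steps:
x(y, D) = -6 (x(y, D) = -24 + 3*6 = -24 + 18 = -6)
P(h) = -6 + h
Q(J, l) = 45 - 90*J (Q(J, l) = 9*((1 - 1*(-4)) + (-2*5)*J) = 9*((1 + 4) - 10*J) = 9*(5 - 10*J) = 45 - 90*J)
Q(3, 2)*(P(m(-4)) - 10) = (45 - 90*3)*((-6 - 4) - 10) = (45 - 270)*(-10 - 10) = -225*(-20) = 4500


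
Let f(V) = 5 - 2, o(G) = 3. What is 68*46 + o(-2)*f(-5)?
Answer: 3137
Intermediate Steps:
f(V) = 3
68*46 + o(-2)*f(-5) = 68*46 + 3*3 = 3128 + 9 = 3137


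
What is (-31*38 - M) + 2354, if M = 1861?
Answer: -685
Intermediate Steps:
(-31*38 - M) + 2354 = (-31*38 - 1*1861) + 2354 = (-1178 - 1861) + 2354 = -3039 + 2354 = -685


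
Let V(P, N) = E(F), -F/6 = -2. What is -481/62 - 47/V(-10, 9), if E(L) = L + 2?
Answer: -2412/217 ≈ -11.115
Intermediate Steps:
F = 12 (F = -6*(-2) = 12)
E(L) = 2 + L
V(P, N) = 14 (V(P, N) = 2 + 12 = 14)
-481/62 - 47/V(-10, 9) = -481/62 - 47/14 = -2412/217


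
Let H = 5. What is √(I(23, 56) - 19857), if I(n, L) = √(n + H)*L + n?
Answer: √(-19834 + 112*√7) ≈ 139.78*I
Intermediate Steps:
I(n, L) = n + L*√(5 + n) (I(n, L) = √(n + 5)*L + n = √(5 + n)*L + n = L*√(5 + n) + n = n + L*√(5 + n))
√(I(23, 56) - 19857) = √((23 + 56*√(5 + 23)) - 19857) = √((23 + 56*√28) - 19857) = √((23 + 56*(2*√7)) - 19857) = √((23 + 112*√7) - 19857) = √(-19834 + 112*√7)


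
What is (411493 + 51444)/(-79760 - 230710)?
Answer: -462937/310470 ≈ -1.4911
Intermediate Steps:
(411493 + 51444)/(-79760 - 230710) = 462937/(-310470) = 462937*(-1/310470) = -462937/310470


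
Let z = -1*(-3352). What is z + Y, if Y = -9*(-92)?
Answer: 4180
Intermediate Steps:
Y = 828
z = 3352
z + Y = 3352 + 828 = 4180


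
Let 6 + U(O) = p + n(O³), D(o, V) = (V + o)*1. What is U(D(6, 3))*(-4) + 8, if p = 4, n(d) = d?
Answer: -2900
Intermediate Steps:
D(o, V) = V + o
U(O) = -2 + O³ (U(O) = -6 + (4 + O³) = -2 + O³)
U(D(6, 3))*(-4) + 8 = (-2 + (3 + 6)³)*(-4) + 8 = (-2 + 9³)*(-4) + 8 = (-2 + 729)*(-4) + 8 = 727*(-4) + 8 = -2908 + 8 = -2900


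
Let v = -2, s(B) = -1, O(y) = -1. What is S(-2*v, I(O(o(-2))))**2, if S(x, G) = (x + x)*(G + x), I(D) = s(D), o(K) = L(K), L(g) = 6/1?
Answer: 576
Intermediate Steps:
L(g) = 6 (L(g) = 6*1 = 6)
o(K) = 6
I(D) = -1
S(x, G) = 2*x*(G + x) (S(x, G) = (2*x)*(G + x) = 2*x*(G + x))
S(-2*v, I(O(o(-2))))**2 = (2*(-2*(-2))*(-1 - 2*(-2)))**2 = (2*4*(-1 + 4))**2 = (2*4*3)**2 = 24**2 = 576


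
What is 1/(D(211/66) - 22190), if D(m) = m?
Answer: -66/1464329 ≈ -4.5072e-5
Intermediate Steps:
1/(D(211/66) - 22190) = 1/(211/66 - 22190) = 1/(-1464329/66) = -66/1464329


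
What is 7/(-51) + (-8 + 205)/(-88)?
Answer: -10663/4488 ≈ -2.3759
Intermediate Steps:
7/(-51) + (-8 + 205)/(-88) = 7*(-1/51) + 197*(-1/88) = -7/51 - 197/88 = -10663/4488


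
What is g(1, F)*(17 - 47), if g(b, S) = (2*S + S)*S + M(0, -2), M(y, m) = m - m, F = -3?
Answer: -810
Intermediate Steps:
M(y, m) = 0
g(b, S) = 3*S² (g(b, S) = (2*S + S)*S + 0 = (3*S)*S + 0 = 3*S² + 0 = 3*S²)
g(1, F)*(17 - 47) = (3*(-3)²)*(17 - 47) = (3*9)*(-30) = 27*(-30) = -810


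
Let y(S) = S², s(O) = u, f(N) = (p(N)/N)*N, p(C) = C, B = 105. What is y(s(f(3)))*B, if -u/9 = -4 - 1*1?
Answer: 212625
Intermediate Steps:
u = 45 (u = -9*(-4 - 1*1) = -9*(-4 - 1) = -9*(-5) = 45)
f(N) = N (f(N) = (N/N)*N = 1*N = N)
s(O) = 45
y(s(f(3)))*B = 45²*105 = 2025*105 = 212625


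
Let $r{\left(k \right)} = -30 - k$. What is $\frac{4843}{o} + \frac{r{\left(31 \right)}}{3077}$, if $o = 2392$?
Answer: $\frac{14755999}{7360184} \approx 2.0048$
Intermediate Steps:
$\frac{4843}{o} + \frac{r{\left(31 \right)}}{3077} = \frac{4843}{2392} + \frac{-30 - 31}{3077} = 4843 \cdot \frac{1}{2392} + \left(-30 - 31\right) \frac{1}{3077} = \frac{4843}{2392} - \frac{61}{3077} = \frac{14755999}{7360184}$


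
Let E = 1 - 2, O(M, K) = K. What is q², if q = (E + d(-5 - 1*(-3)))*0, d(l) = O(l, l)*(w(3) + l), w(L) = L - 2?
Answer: 0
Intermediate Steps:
w(L) = -2 + L
d(l) = l*(1 + l) (d(l) = l*((-2 + 3) + l) = l*(1 + l))
E = -1
q = 0 (q = (-1 + (-5 - 1*(-3))*(1 + (-5 - 1*(-3))))*0 = (-1 + (-5 + 3)*(1 + (-5 + 3)))*0 = (-1 - 2*(1 - 2))*0 = (-1 - 2*(-1))*0 = (-1 + 2)*0 = 1*0 = 0)
q² = 0² = 0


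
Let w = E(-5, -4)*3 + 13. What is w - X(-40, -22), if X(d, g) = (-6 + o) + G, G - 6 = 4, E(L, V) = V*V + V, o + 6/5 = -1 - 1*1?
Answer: 241/5 ≈ 48.200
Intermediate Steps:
o = -16/5 (o = -6/5 + (-1 - 1*1) = -6/5 + (-1 - 1) = -6/5 - 2 = -16/5 ≈ -3.2000)
E(L, V) = V + V² (E(L, V) = V² + V = V + V²)
G = 10 (G = 6 + 4 = 10)
X(d, g) = ⅘ (X(d, g) = (-6 - 16/5) + 10 = -46/5 + 10 = ⅘)
w = 49 (w = -4*(1 - 4)*3 + 13 = -4*(-3)*3 + 13 = 12*3 + 13 = 36 + 13 = 49)
w - X(-40, -22) = 49 - 1*⅘ = 49 - ⅘ = 241/5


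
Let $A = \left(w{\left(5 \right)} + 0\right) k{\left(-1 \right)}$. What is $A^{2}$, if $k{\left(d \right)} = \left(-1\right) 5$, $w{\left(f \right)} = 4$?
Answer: $400$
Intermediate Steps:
$k{\left(d \right)} = -5$
$A = -20$ ($A = \left(4 + 0\right) \left(-5\right) = 4 \left(-5\right) = -20$)
$A^{2} = \left(-20\right)^{2} = 400$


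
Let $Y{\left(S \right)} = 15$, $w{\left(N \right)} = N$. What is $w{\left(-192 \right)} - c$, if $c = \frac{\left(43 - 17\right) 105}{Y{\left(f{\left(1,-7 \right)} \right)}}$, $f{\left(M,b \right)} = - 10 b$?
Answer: $-374$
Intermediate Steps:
$c = 182$ ($c = \frac{\left(43 - 17\right) 105}{15} = 26 \cdot 105 \cdot \frac{1}{15} = 2730 \cdot \frac{1}{15} = 182$)
$w{\left(-192 \right)} - c = -192 - 182 = -374$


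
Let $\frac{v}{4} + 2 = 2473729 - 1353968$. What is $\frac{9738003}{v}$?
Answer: $\frac{3246001}{1493012} \approx 2.1741$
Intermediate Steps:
$v = 4479036$ ($v = -8 + 4 \left(2473729 - 1353968\right) = -8 + 4 \cdot 1119761 = -8 + 4479044 = 4479036$)
$\frac{9738003}{v} = \frac{9738003}{4479036} = 9738003 \cdot \frac{1}{4479036} = \frac{3246001}{1493012}$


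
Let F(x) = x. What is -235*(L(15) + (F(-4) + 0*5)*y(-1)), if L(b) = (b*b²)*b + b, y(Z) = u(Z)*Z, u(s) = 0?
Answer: -11900400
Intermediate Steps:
y(Z) = 0 (y(Z) = 0*Z = 0)
L(b) = b + b⁴ (L(b) = b³*b + b = b⁴ + b = b + b⁴)
-235*(L(15) + (F(-4) + 0*5)*y(-1)) = -235*((15 + 15⁴) + (-4 + 0*5)*0) = -235*((15 + 50625) + (-4 + 0)*0) = -235*(50640 - 4*0) = -235*(50640 + 0) = -235*50640 = -11900400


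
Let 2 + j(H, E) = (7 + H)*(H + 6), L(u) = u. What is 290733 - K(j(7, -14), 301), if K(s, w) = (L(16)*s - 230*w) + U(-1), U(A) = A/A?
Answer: 357082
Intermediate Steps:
j(H, E) = -2 + (6 + H)*(7 + H) (j(H, E) = -2 + (7 + H)*(H + 6) = -2 + (7 + H)*(6 + H) = -2 + (6 + H)*(7 + H))
U(A) = 1
K(s, w) = 1 - 230*w + 16*s (K(s, w) = (16*s - 230*w) + 1 = (-230*w + 16*s) + 1 = 1 - 230*w + 16*s)
290733 - K(j(7, -14), 301) = 290733 - (1 - 230*301 + 16*(40 + 7**2 + 13*7)) = 290733 - (1 - 69230 + 16*(40 + 49 + 91)) = 290733 - (1 - 69230 + 16*180) = 290733 - (1 - 69230 + 2880) = 290733 - 1*(-66349) = 290733 + 66349 = 357082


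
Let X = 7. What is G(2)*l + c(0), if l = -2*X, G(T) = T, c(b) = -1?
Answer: -29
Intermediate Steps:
l = -14 (l = -2*7 = -14)
G(2)*l + c(0) = 2*(-14) - 1 = -28 - 1 = -29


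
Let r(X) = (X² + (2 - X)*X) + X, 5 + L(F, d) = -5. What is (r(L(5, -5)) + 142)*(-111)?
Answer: -12432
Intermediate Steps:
L(F, d) = -10 (L(F, d) = -5 - 5 = -10)
r(X) = X + X² + X*(2 - X) (r(X) = (X² + X*(2 - X)) + X = X + X² + X*(2 - X))
(r(L(5, -5)) + 142)*(-111) = (3*(-10) + 142)*(-111) = (-30 + 142)*(-111) = 112*(-111) = -12432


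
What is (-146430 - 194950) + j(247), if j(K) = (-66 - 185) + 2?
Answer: -341629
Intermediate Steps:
j(K) = -249 (j(K) = -251 + 2 = -249)
(-146430 - 194950) + j(247) = (-146430 - 194950) - 249 = -341380 - 249 = -341629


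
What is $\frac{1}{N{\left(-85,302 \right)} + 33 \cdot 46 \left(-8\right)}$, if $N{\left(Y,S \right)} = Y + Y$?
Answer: $- \frac{1}{12314} \approx -8.1208 \cdot 10^{-5}$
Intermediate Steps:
$N{\left(Y,S \right)} = 2 Y$
$\frac{1}{N{\left(-85,302 \right)} + 33 \cdot 46 \left(-8\right)} = \frac{1}{2 \left(-85\right) + 33 \cdot 46 \left(-8\right)} = \frac{1}{-170 + 1518 \left(-8\right)} = \frac{1}{-170 - 12144} = \frac{1}{-12314} = - \frac{1}{12314}$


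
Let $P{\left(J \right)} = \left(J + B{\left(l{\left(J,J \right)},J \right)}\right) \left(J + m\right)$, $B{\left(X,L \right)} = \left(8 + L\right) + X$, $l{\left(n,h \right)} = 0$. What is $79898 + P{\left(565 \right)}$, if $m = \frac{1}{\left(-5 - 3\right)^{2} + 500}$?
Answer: $\frac{203849345}{282} \approx 7.2287 \cdot 10^{5}$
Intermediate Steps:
$B{\left(X,L \right)} = 8 + L + X$
$m = \frac{1}{564}$ ($m = \frac{1}{\left(-8\right)^{2} + 500} = \frac{1}{64 + 500} = \frac{1}{564} \approx 0.0017731$)
$P{\left(J \right)} = \left(8 + 2 J\right) \left(\frac{1}{564} + J\right)$ ($P{\left(J \right)} = \left(J + \left(8 + J + 0\right)\right) \left(J + \frac{1}{564}\right) = \left(J + \left(8 + J\right)\right) \left(\frac{1}{564} + J\right) = \left(8 + 2 J\right) \left(\frac{1}{564} + J\right)$)
$79898 + P{\left(565 \right)} = 79898 + \left(\frac{2}{141} + 2 \cdot 565^{2} + \frac{2257}{282} \cdot 565\right) = 79898 + \left(\frac{2}{141} + 2 \cdot 319225 + \frac{1275205}{282}\right) = 79898 + \left(\frac{2}{141} + 638450 + \frac{1275205}{282}\right) = 79898 + \frac{181318109}{282} = \frac{203849345}{282}$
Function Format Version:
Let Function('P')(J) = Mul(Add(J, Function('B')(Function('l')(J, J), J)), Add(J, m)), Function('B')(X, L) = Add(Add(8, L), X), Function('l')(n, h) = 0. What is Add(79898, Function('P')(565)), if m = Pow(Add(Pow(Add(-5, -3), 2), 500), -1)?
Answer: Rational(203849345, 282) ≈ 7.2287e+5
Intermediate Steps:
Function('B')(X, L) = Add(8, L, X)
m = Rational(1, 564) (m = Pow(Add(Pow(-8, 2), 500), -1) = Pow(Add(64, 500), -1) = Pow(564, -1) = Rational(1, 564) ≈ 0.0017731)
Function('P')(J) = Mul(Add(8, Mul(2, J)), Add(Rational(1, 564), J)) (Function('P')(J) = Mul(Add(J, Add(8, J, 0)), Add(J, Rational(1, 564))) = Mul(Add(J, Add(8, J)), Add(Rational(1, 564), J)) = Mul(Add(8, Mul(2, J)), Add(Rational(1, 564), J)))
Add(79898, Function('P')(565)) = Add(79898, Add(Rational(2, 141), Mul(2, Pow(565, 2)), Mul(Rational(2257, 282), 565))) = Add(79898, Add(Rational(2, 141), Mul(2, 319225), Rational(1275205, 282))) = Add(79898, Add(Rational(2, 141), 638450, Rational(1275205, 282))) = Add(79898, Rational(181318109, 282)) = Rational(203849345, 282)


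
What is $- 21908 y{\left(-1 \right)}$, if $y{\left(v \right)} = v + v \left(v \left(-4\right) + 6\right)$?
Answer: $240988$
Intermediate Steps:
$y{\left(v \right)} = v + v \left(6 - 4 v\right)$ ($y{\left(v \right)} = v + v \left(- 4 v + 6\right) = v + v \left(6 - 4 v\right)$)
$- 21908 y{\left(-1 \right)} = - 21908 \left(- (7 - -4)\right) = - 21908 \left(- (7 + 4)\right) = - 21908 \left(\left(-1\right) 11\right) = \left(-21908\right) \left(-11\right) = 240988$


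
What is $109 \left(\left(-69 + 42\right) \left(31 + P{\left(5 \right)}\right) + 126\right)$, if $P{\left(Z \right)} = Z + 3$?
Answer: $-101043$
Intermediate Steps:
$P{\left(Z \right)} = 3 + Z$
$109 \left(\left(-69 + 42\right) \left(31 + P{\left(5 \right)}\right) + 126\right) = 109 \left(\left(-69 + 42\right) \left(31 + \left(3 + 5\right)\right) + 126\right) = 109 \left(- 27 \left(31 + 8\right) + 126\right) = 109 \left(\left(-27\right) 39 + 126\right) = 109 \left(-1053 + 126\right) = 109 \left(-927\right) = -101043$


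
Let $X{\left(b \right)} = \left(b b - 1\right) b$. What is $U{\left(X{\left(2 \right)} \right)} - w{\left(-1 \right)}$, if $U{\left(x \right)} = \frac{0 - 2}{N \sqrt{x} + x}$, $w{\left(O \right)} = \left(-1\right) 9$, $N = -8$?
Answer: $\frac{262}{29} + \frac{4 \sqrt{6}}{87} \approx 9.1471$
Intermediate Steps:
$X{\left(b \right)} = b \left(-1 + b^{2}\right)$ ($X{\left(b \right)} = \left(b^{2} - 1\right) b = \left(-1 + b^{2}\right) b = b \left(-1 + b^{2}\right)$)
$w{\left(O \right)} = -9$
$U{\left(x \right)} = - \frac{2}{x - 8 \sqrt{x}}$ ($U{\left(x \right)} = \frac{0 - 2}{- 8 \sqrt{x} + x} = - \frac{2}{x - 8 \sqrt{x}}$)
$U{\left(X{\left(2 \right)} \right)} - w{\left(-1 \right)} = \frac{2}{- (2^{3} - 2) + 8 \sqrt{2^{3} - 2}} - -9 = \frac{2}{- (8 - 2) + 8 \sqrt{8 - 2}} + 9 = \frac{2}{\left(-1\right) 6 + 8 \sqrt{6}} + 9 = \frac{2}{-6 + 8 \sqrt{6}} + 9 = 9 + \frac{2}{-6 + 8 \sqrt{6}}$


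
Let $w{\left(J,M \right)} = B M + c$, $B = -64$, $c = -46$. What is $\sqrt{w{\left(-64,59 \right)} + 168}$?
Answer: $3 i \sqrt{406} \approx 60.448 i$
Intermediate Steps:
$w{\left(J,M \right)} = -46 - 64 M$ ($w{\left(J,M \right)} = - 64 M - 46 = -46 - 64 M$)
$\sqrt{w{\left(-64,59 \right)} + 168} = \sqrt{\left(-46 - 3776\right) + 168} = \sqrt{-3822 + 168} = \sqrt{-3654} = 3 i \sqrt{406}$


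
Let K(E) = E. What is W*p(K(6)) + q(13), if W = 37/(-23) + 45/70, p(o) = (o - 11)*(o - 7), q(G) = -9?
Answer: -4453/322 ≈ -13.829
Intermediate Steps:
p(o) = (-11 + o)*(-7 + o)
W = -311/322 (W = 37*(-1/23) + 45*(1/70) = -37/23 + 9/14 = -311/322 ≈ -0.96584)
W*p(K(6)) + q(13) = -311*(77 + 6**2 - 18*6)/322 - 9 = -311*(77 + 36 - 108)/322 - 9 = -311/322*5 - 9 = -1555/322 - 9 = -4453/322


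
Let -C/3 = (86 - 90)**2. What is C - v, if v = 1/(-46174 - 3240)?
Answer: -2371871/49414 ≈ -48.000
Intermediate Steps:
v = -1/49414 (v = 1/(-49414) = -1/49414 ≈ -2.0237e-5)
C = -48 (C = -3*(86 - 90)**2 = -3*(-4)**2 = -3*16 = -48)
C - v = -48 - 1*(-1/49414) = -48 + 1/49414 = -2371871/49414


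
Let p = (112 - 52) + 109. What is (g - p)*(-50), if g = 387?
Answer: -10900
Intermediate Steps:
p = 169 (p = 60 + 109 = 169)
(g - p)*(-50) = (387 - 1*169)*(-50) = (387 - 169)*(-50) = 218*(-50) = -10900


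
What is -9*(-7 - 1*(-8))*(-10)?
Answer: 90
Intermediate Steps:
-9*(-7 - 1*(-8))*(-10) = -9*(-7 + 8)*(-10) = -9*1*(-10) = -9*(-10) = 90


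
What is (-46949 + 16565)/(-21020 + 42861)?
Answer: -30384/21841 ≈ -1.3911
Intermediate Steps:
(-46949 + 16565)/(-21020 + 42861) = -30384/21841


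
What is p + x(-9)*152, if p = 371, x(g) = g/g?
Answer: 523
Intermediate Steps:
x(g) = 1
p + x(-9)*152 = 371 + 1*152 = 371 + 152 = 523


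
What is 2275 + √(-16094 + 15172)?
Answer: 2275 + I*√922 ≈ 2275.0 + 30.364*I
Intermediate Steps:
2275 + √(-16094 + 15172) = 2275 + √(-922) = 2275 + I*√922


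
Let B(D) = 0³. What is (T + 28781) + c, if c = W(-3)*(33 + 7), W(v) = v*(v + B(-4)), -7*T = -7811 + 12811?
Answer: 198987/7 ≈ 28427.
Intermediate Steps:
B(D) = 0
T = -5000/7 (T = -(-7811 + 12811)/7 = -⅐*5000 = -5000/7 ≈ -714.29)
W(v) = v² (W(v) = v*(v + 0) = v*v = v²)
c = 360 (c = (-3)²*(33 + 7) = 9*40 = 360)
(T + 28781) + c = (-5000/7 + 28781) + 360 = 196467/7 + 360 = 198987/7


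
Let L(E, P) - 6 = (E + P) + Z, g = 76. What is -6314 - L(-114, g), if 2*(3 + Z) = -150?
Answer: -6204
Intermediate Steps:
Z = -78 (Z = -3 + (1/2)*(-150) = -3 - 75 = -78)
L(E, P) = -72 + E + P (L(E, P) = 6 + ((E + P) - 78) = 6 + (-78 + E + P) = -72 + E + P)
-6314 - L(-114, g) = -6314 - (-72 - 114 + 76) = -6314 - 1*(-110) = -6314 + 110 = -6204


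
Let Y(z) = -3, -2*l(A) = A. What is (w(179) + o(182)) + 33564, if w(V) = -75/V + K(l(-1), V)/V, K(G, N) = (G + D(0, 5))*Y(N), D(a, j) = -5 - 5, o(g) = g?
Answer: 12080975/358 ≈ 33746.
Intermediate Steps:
l(A) = -A/2
D(a, j) = -10
K(G, N) = 30 - 3*G (K(G, N) = (G - 10)*(-3) = (-10 + G)*(-3) = 30 - 3*G)
w(V) = -93/(2*V) (w(V) = -75/V + (30 - (-3)*(-1)/2)/V = -75/V + (30 - 3*½)/V = -75/V + (30 - 3/2)/V = -75/V + 57/(2*V) = -93/(2*V))
(w(179) + o(182)) + 33564 = (-93/2/179 + 182) + 33564 = (-93/2*1/179 + 182) + 33564 = (-93/358 + 182) + 33564 = 65063/358 + 33564 = 12080975/358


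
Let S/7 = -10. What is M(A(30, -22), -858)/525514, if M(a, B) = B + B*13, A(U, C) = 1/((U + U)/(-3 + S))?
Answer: -546/23887 ≈ -0.022858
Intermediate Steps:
S = -70 (S = 7*(-10) = -70)
A(U, C) = -73/(2*U) (A(U, C) = 1/((U + U)/(-3 - 70)) = 1/((2*U)/(-73)) = 1/((2*U)*(-1/73)) = 1/(-2*U/73) = -73/(2*U))
M(a, B) = 14*B (M(a, B) = B + 13*B = 14*B)
M(A(30, -22), -858)/525514 = (14*(-858))/525514 = -12012*1/525514 = -546/23887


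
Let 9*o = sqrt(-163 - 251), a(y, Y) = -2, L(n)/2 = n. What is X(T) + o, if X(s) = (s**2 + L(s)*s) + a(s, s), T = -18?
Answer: 970 + I*sqrt(46)/3 ≈ 970.0 + 2.2608*I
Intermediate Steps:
L(n) = 2*n
X(s) = -2 + 3*s**2 (X(s) = (s**2 + (2*s)*s) - 2 = (s**2 + 2*s**2) - 2 = 3*s**2 - 2 = -2 + 3*s**2)
o = I*sqrt(46)/3 (o = sqrt(-163 - 251)/9 = sqrt(-414)/9 = (3*I*sqrt(46))/9 = I*sqrt(46)/3 ≈ 2.2608*I)
X(T) + o = (-2 + 3*(-18)**2) + I*sqrt(46)/3 = (-2 + 3*324) + I*sqrt(46)/3 = (-2 + 972) + I*sqrt(46)/3 = 970 + I*sqrt(46)/3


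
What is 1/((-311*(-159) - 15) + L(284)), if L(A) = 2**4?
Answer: 1/49450 ≈ 2.0222e-5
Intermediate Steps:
L(A) = 16
1/((-311*(-159) - 15) + L(284)) = 1/((-311*(-159) - 15) + 16) = 1/((49449 - 15) + 16) = 1/(49434 + 16) = 1/49450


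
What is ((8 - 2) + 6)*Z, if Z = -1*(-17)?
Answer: 204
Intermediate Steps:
Z = 17
((8 - 2) + 6)*Z = ((8 - 2) + 6)*17 = (6 + 6)*17 = 12*17 = 204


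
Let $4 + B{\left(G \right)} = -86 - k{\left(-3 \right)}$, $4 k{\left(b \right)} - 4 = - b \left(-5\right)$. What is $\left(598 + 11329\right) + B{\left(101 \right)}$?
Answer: $\frac{47359}{4} \approx 11840.0$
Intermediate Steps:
$k{\left(b \right)} = 1 + \frac{5 b}{4}$ ($k{\left(b \right)} = 1 + \frac{\left(-1\right) b \left(-5\right)}{4} = 1 + \frac{\left(-1\right) \left(- 5 b\right)}{4} = 1 + \frac{5 b}{4}$)
$B{\left(G \right)} = - \frac{349}{4}$ ($B{\left(G \right)} = -4 - \left(87 - \frac{15}{4}\right) = -4 - \frac{333}{4} = - \frac{349}{4}$)
$\left(598 + 11329\right) + B{\left(101 \right)} = \left(598 + 11329\right) - \frac{349}{4} = 11927 - \frac{349}{4} = \frac{47359}{4}$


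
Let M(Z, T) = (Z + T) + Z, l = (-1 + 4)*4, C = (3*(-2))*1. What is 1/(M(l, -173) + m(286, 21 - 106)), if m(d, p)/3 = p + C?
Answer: -1/422 ≈ -0.0023697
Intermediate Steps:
C = -6 (C = -6*1 = -6)
l = 12 (l = 3*4 = 12)
M(Z, T) = T + 2*Z (M(Z, T) = (T + Z) + Z = T + 2*Z)
m(d, p) = -18 + 3*p (m(d, p) = 3*(p - 6) = 3*(-6 + p) = -18 + 3*p)
1/(M(l, -173) + m(286, 21 - 106)) = 1/((-173 + 2*12) + (-18 + 3*(21 - 106))) = 1/((-173 + 24) + (-18 + 3*(-85))) = 1/(-149 + (-18 - 255)) = 1/(-149 - 273) = 1/(-422) = -1/422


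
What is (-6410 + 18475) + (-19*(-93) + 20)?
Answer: 13852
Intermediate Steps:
(-6410 + 18475) + (-19*(-93) + 20) = 12065 + (1767 + 20) = 12065 + 1787 = 13852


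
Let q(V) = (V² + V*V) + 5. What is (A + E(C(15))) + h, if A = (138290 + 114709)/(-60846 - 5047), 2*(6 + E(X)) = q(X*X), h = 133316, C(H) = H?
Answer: 24239881377/131786 ≈ 1.8393e+5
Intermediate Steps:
q(V) = 5 + 2*V² (q(V) = (V² + V²) + 5 = 2*V² + 5 = 5 + 2*V²)
E(X) = -7/2 + X⁴ (E(X) = -6 + (5 + 2*(X*X)²)/2 = -6 + (5 + 2*(X²)²)/2 = -6 + (5 + 2*X⁴)/2 = -6 + (5/2 + X⁴) = -7/2 + X⁴)
A = -252999/65893 (A = 252999/(-65893) = 252999*(-1/65893) = -252999/65893 ≈ -3.8395)
(A + E(C(15))) + h = (-252999/65893 + (-7/2 + 15⁴)) + 133316 = (-252999/65893 + (-7/2 + 50625)) + 133316 = (-252999/65893 + 101243/2) + 133316 = 6670699001/131786 + 133316 = 24239881377/131786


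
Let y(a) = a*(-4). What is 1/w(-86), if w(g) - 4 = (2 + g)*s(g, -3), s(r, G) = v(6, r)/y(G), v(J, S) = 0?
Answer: ¼ ≈ 0.25000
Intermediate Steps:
y(a) = -4*a
s(r, G) = 0 (s(r, G) = 0/((-4*G)) = 0*(-1/(4*G)) = 0)
w(g) = 4 (w(g) = 4 + (2 + g)*0 = 4 + 0 = 4)
1/w(-86) = 1/4 = ¼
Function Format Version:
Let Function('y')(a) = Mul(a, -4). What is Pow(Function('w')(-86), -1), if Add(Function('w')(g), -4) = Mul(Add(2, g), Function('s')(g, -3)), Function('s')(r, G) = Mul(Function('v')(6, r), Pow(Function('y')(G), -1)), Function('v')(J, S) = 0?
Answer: Rational(1, 4) ≈ 0.25000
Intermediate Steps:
Function('y')(a) = Mul(-4, a)
Function('s')(r, G) = 0 (Function('s')(r, G) = Mul(0, Pow(Mul(-4, G), -1)) = Mul(0, Mul(Rational(-1, 4), Pow(G, -1))) = 0)
Function('w')(g) = 4 (Function('w')(g) = Add(4, Mul(Add(2, g), 0)) = Add(4, 0) = 4)
Pow(Function('w')(-86), -1) = Pow(4, -1) = Rational(1, 4)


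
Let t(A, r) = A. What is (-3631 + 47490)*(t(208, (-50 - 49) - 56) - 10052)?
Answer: -431747996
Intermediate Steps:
(-3631 + 47490)*(t(208, (-50 - 49) - 56) - 10052) = (-3631 + 47490)*(208 - 10052) = 43859*(-9844) = -431747996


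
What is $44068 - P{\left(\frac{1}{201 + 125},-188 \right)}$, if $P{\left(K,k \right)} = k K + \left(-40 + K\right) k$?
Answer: $\frac{5957512}{163} \approx 36549.0$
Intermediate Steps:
$P{\left(K,k \right)} = K k + k \left(-40 + K\right)$
$44068 - P{\left(\frac{1}{201 + 125},-188 \right)} = 44068 - 2 \left(-188\right) \left(-20 + \frac{1}{201 + 125}\right) = 44068 - 2 \left(-188\right) \left(-20 + \frac{1}{326}\right) = 44068 - 2 \left(-188\right) \left(- \frac{6519}{326}\right) = 44068 - \frac{1225572}{163} = \frac{5957512}{163}$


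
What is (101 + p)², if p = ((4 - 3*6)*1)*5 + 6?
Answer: 1369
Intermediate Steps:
p = -64 (p = ((4 - 18)*1)*5 + 6 = -14*1*5 + 6 = -14*5 + 6 = -70 + 6 = -64)
(101 + p)² = (101 - 64)² = 37² = 1369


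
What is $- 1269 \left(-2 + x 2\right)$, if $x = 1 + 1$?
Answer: $-2538$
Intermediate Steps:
$x = 2$
$- 1269 \left(-2 + x 2\right) = - 1269 \left(-2 + 2 \cdot 2\right) = - 1269 \left(-2 + 4\right) = \left(-1269\right) 2 = -2538$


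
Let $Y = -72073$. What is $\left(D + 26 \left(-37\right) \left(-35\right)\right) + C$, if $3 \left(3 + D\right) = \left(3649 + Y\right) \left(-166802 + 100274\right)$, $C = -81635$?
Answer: $1517322656$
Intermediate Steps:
$D = 1517370621$ ($D = -3 + \frac{\left(3649 - 72073\right) \left(-166802 + 100274\right)}{3} = -3 + \frac{\left(-68424\right) \left(-66528\right)}{3} = -3 + \frac{1}{3} \cdot 4552111872 = -3 + 1517370624 = 1517370621$)
$\left(D + 26 \left(-37\right) \left(-35\right)\right) + C = \left(1517370621 + 26 \left(-37\right) \left(-35\right)\right) - 81635 = \left(1517370621 - -33670\right) - 81635 = \left(1517370621 + 33670\right) - 81635 = 1517404291 - 81635 = 1517322656$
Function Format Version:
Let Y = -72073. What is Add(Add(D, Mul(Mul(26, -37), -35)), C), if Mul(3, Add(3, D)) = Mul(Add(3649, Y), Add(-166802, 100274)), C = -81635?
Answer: 1517322656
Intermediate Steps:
D = 1517370621 (D = Add(-3, Mul(Rational(1, 3), Mul(Add(3649, -72073), Add(-166802, 100274)))) = Add(-3, Mul(Rational(1, 3), Mul(-68424, -66528))) = Add(-3, Mul(Rational(1, 3), 4552111872)) = Add(-3, 1517370624) = 1517370621)
Add(Add(D, Mul(Mul(26, -37), -35)), C) = Add(Add(1517370621, Mul(Mul(26, -37), -35)), -81635) = Add(Add(1517370621, Mul(-962, -35)), -81635) = Add(Add(1517370621, 33670), -81635) = Add(1517404291, -81635) = 1517322656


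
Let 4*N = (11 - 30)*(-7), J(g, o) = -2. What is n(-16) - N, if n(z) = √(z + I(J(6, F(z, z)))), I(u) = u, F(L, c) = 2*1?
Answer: -133/4 + 3*I*√2 ≈ -33.25 + 4.2426*I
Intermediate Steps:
F(L, c) = 2
n(z) = √(-2 + z) (n(z) = √(z - 2) = √(-2 + z))
N = 133/4 (N = ((11 - 30)*(-7))/4 = (-19*(-7))/4 = (¼)*133 = 133/4 ≈ 33.250)
n(-16) - N = √(-2 - 16) - 1*133/4 = √(-18) - 133/4 = 3*I*√2 - 133/4 = -133/4 + 3*I*√2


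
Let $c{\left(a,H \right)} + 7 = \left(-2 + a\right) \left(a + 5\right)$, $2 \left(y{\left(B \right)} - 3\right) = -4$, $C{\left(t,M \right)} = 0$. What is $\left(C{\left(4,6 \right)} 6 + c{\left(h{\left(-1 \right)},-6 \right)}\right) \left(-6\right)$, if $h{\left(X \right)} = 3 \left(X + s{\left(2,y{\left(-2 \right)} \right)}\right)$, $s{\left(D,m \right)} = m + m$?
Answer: $-6$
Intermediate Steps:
$y{\left(B \right)} = 1$ ($y{\left(B \right)} = 3 + \frac{1}{2} \left(-4\right) = 3 - 2 = 1$)
$s{\left(D,m \right)} = 2 m$
$h{\left(X \right)} = 6 + 3 X$ ($h{\left(X \right)} = 3 \left(X + 2 \cdot 1\right) = 3 \left(X + 2\right) = 3 \left(2 + X\right) = 6 + 3 X$)
$c{\left(a,H \right)} = -7 + \left(-2 + a\right) \left(5 + a\right)$ ($c{\left(a,H \right)} = -7 + \left(-2 + a\right) \left(a + 5\right) = -7 + \left(-2 + a\right) \left(5 + a\right)$)
$\left(C{\left(4,6 \right)} 6 + c{\left(h{\left(-1 \right)},-6 \right)}\right) \left(-6\right) = \left(0 \cdot 6 + \left(-17 + \left(6 + 3 \left(-1\right)\right)^{2} + 3 \left(6 + 3 \left(-1\right)\right)\right)\right) \left(-6\right) = \left(0 + \left(-17 + \left(6 - 3\right)^{2} + 3 \left(6 - 3\right)\right)\right) \left(-6\right) = \left(0 + \left(-17 + 3^{2} + 3 \cdot 3\right)\right) \left(-6\right) = \left(0 + \left(-17 + 9 + 9\right)\right) \left(-6\right) = \left(0 + 1\right) \left(-6\right) = 1 \left(-6\right) = -6$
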